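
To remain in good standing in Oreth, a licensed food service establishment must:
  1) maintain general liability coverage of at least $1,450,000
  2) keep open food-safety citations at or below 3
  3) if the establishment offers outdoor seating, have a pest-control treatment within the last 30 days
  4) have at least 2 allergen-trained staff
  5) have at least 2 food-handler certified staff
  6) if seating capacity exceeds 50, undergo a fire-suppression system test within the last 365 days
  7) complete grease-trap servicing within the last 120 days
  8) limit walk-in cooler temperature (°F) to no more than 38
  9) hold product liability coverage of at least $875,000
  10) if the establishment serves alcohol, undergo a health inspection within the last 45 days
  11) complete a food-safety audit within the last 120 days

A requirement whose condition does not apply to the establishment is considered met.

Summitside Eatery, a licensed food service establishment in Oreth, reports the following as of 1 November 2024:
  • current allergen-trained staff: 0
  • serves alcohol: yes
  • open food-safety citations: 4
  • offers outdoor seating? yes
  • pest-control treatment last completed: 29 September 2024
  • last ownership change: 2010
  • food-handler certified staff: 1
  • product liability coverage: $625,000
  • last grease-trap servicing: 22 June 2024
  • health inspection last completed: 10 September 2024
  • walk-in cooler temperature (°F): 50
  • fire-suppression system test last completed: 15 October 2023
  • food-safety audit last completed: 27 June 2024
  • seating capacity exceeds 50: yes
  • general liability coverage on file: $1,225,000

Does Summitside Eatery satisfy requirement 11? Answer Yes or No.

11. food-safety audit 127 days ago vs limit 120 → not met

No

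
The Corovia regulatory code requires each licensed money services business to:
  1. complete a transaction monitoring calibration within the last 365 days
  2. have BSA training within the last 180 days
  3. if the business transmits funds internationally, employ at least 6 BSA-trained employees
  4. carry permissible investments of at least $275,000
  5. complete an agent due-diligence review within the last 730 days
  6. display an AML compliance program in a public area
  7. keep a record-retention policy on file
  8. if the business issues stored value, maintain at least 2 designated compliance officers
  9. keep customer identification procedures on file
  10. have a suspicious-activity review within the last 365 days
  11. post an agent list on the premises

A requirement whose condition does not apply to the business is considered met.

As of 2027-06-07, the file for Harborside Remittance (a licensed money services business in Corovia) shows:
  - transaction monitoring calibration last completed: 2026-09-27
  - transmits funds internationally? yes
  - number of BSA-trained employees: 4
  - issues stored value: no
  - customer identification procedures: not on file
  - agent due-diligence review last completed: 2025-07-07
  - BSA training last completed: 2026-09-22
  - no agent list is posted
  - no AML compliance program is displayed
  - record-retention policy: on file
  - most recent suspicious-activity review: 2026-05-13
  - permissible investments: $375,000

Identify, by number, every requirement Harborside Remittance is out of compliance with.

1. transaction monitoring calibration 253 days ago vs limit 365 → met
2. BSA training 258 days ago vs limit 180 → not met
3. condition 'transmits funds internationally' holds; BSA-trained employees 4 < 6 → not met
4. permissible investments $375,000 ≥ $275,000 → met
5. agent due-diligence review 700 days ago vs limit 730 → met
6. AML compliance program absent → not met
7. record-retention policy present → met
8. condition 'issues stored value' does not hold → requirement n/a → met
9. customer identification procedures absent → not met
10. suspicious-activity review 390 days ago vs limit 365 → not met
11. agent list absent → not met
Not met: 2, 3, 6, 9, 10, 11

2, 3, 6, 9, 10, 11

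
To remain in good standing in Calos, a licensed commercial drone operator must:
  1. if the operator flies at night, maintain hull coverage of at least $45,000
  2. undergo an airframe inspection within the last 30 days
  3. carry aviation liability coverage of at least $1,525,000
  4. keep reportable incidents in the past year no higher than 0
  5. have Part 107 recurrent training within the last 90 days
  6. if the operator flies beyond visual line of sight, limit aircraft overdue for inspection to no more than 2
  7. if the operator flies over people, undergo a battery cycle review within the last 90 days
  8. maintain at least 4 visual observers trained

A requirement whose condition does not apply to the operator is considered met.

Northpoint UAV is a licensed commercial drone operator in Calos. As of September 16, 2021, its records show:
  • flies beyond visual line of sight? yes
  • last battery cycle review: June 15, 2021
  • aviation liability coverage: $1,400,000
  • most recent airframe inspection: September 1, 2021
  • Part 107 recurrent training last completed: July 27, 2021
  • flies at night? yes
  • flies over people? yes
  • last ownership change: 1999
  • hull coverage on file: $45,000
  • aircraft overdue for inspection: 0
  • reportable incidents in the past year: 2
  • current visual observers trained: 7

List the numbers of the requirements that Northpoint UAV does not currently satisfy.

3, 4, 7

1. condition 'flies at night' holds; hull coverage $45,000 ≥ $45,000 → met
2. airframe inspection 15 days ago vs limit 30 → met
3. aviation liability coverage $1,400,000 < $1,525,000 → not met
4. reportable incidents in the past year 2 > 0 → not met
5. Part 107 recurrent training 51 days ago vs limit 90 → met
6. condition 'flies beyond visual line of sight' holds; aircraft overdue for inspection 0 ≤ 2 → met
7. condition 'flies over people' holds; battery cycle review 93 days ago vs limit 90 → not met
8. visual observers trained 7 ≥ 4 → met
Not met: 3, 4, 7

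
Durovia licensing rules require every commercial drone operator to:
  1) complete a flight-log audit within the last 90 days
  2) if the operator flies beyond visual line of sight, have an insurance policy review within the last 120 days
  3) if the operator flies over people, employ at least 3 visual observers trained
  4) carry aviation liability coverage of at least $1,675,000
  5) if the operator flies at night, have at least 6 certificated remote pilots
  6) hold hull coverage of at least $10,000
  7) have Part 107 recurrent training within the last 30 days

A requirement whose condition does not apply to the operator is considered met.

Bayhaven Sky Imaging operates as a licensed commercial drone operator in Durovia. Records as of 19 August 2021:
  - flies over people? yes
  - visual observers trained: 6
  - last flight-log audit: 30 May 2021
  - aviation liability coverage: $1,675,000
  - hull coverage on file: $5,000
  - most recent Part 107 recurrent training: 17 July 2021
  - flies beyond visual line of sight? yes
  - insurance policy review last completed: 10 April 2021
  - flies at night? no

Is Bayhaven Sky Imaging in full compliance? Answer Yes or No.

1. flight-log audit 81 days ago vs limit 90 → met
2. condition 'flies beyond visual line of sight' holds; insurance policy review 131 days ago vs limit 120 → not met
3. condition 'flies over people' holds; visual observers trained 6 ≥ 3 → met
4. aviation liability coverage $1,675,000 ≥ $1,675,000 → met
5. condition 'flies at night' does not hold → requirement n/a → met
6. hull coverage $5,000 < $10,000 → not met
7. Part 107 recurrent training 33 days ago vs limit 30 → not met
Not met: 2, 6, 7

No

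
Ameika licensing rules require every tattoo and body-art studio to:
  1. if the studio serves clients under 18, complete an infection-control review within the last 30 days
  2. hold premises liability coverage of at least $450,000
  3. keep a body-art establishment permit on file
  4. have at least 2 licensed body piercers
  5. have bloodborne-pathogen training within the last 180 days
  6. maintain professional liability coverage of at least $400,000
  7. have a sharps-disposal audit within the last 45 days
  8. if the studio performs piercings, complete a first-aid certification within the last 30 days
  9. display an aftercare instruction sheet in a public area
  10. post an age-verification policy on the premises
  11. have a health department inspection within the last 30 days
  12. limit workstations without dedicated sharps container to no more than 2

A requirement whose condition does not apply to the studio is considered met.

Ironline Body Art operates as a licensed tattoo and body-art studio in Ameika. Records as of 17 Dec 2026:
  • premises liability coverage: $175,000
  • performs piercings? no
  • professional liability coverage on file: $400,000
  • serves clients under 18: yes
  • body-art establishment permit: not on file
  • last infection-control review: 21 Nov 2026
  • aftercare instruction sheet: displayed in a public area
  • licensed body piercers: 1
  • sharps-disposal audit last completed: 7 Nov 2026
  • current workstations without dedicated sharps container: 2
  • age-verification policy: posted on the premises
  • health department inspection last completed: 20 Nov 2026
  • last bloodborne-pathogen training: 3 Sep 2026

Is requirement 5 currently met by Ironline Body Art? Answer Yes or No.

Yes

5. bloodborne-pathogen training 105 days ago vs limit 180 → met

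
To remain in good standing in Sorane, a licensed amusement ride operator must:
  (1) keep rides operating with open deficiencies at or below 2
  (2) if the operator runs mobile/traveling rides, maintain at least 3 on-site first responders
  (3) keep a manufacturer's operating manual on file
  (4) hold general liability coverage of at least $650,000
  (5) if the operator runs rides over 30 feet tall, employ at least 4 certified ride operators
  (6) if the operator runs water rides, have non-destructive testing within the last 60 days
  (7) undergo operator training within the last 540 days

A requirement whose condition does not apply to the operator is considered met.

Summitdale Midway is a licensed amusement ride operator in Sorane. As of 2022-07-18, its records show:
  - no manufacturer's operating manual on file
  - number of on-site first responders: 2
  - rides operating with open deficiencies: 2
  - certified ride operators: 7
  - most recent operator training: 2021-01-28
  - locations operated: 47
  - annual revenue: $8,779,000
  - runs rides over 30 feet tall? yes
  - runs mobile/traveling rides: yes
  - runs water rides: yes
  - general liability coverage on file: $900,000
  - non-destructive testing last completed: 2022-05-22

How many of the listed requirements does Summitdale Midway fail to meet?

2

1. rides operating with open deficiencies 2 ≤ 2 → met
2. condition 'runs mobile/traveling rides' holds; on-site first responders 2 < 3 → not met
3. manufacturer's operating manual absent → not met
4. general liability coverage $900,000 ≥ $650,000 → met
5. condition 'runs rides over 30 feet tall' holds; certified ride operators 7 ≥ 4 → met
6. condition 'runs water rides' holds; non-destructive testing 57 days ago vs limit 60 → met
7. operator training 536 days ago vs limit 540 → met
Not met: 2 of 7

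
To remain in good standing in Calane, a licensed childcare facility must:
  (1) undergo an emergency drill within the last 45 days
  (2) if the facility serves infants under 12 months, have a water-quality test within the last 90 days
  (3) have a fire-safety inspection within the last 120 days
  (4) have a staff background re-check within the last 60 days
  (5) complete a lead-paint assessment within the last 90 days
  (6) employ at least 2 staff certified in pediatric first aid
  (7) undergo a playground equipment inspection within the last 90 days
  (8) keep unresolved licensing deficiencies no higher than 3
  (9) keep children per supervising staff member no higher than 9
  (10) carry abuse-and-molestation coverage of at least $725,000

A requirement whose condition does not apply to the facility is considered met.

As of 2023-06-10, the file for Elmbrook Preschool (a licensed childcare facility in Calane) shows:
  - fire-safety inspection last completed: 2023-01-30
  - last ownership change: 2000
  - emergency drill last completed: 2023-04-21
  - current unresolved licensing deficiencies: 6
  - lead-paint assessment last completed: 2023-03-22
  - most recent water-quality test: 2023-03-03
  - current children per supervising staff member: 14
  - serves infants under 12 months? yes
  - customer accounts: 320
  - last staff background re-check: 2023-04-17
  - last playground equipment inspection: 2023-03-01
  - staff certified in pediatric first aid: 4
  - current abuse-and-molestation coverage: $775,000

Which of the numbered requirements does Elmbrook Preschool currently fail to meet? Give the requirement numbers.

1, 2, 3, 7, 8, 9

1. emergency drill 50 days ago vs limit 45 → not met
2. condition 'serves infants under 12 months' holds; water-quality test 99 days ago vs limit 90 → not met
3. fire-safety inspection 131 days ago vs limit 120 → not met
4. staff background re-check 54 days ago vs limit 60 → met
5. lead-paint assessment 80 days ago vs limit 90 → met
6. staff certified in pediatric first aid 4 ≥ 2 → met
7. playground equipment inspection 101 days ago vs limit 90 → not met
8. unresolved licensing deficiencies 6 > 3 → not met
9. children per supervising staff member 14 > 9 → not met
10. abuse-and-molestation coverage $775,000 ≥ $725,000 → met
Not met: 1, 2, 3, 7, 8, 9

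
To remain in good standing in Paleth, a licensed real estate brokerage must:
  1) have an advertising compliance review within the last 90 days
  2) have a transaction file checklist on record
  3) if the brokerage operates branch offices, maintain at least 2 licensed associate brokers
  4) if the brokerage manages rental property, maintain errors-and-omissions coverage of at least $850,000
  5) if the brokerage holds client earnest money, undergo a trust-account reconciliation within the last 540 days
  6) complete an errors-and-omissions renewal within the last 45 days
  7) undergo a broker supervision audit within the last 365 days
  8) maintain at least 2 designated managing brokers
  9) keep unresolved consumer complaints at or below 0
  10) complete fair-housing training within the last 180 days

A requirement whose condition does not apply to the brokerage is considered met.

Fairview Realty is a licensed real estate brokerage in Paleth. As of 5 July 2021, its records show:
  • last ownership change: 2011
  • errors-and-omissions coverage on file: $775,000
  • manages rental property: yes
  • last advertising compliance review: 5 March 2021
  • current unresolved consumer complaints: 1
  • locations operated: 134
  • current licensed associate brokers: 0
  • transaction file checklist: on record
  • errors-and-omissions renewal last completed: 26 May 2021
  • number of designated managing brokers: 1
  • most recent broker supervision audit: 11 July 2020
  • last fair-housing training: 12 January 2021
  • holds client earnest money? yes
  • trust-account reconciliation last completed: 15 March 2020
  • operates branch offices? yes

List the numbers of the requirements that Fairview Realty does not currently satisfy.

1, 3, 4, 8, 9

1. advertising compliance review 122 days ago vs limit 90 → not met
2. transaction file checklist present → met
3. condition 'operates branch offices' holds; licensed associate brokers 0 < 2 → not met
4. condition 'manages rental property' holds; errors-and-omissions coverage $775,000 < $850,000 → not met
5. condition 'holds client earnest money' holds; trust-account reconciliation 477 days ago vs limit 540 → met
6. errors-and-omissions renewal 40 days ago vs limit 45 → met
7. broker supervision audit 359 days ago vs limit 365 → met
8. designated managing brokers 1 < 2 → not met
9. unresolved consumer complaints 1 > 0 → not met
10. fair-housing training 174 days ago vs limit 180 → met
Not met: 1, 3, 4, 8, 9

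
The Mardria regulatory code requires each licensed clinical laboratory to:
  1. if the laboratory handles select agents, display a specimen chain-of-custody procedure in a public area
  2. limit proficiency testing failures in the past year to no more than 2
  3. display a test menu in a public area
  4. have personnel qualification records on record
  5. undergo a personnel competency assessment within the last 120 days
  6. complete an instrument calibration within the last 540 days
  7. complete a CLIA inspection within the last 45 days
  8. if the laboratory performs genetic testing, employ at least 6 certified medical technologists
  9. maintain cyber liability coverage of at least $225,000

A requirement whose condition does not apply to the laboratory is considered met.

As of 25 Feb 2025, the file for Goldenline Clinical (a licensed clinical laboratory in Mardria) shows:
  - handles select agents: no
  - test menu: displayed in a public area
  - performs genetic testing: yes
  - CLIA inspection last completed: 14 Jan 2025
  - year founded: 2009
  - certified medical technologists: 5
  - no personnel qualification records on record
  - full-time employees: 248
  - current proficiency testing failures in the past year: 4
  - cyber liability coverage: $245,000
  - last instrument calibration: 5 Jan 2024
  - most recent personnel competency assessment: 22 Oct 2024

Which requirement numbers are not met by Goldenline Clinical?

2, 4, 5, 8

1. condition 'handles select agents' does not hold → requirement n/a → met
2. proficiency testing failures in the past year 4 > 2 → not met
3. test menu present → met
4. personnel qualification records absent → not met
5. personnel competency assessment 126 days ago vs limit 120 → not met
6. instrument calibration 417 days ago vs limit 540 → met
7. CLIA inspection 42 days ago vs limit 45 → met
8. condition 'performs genetic testing' holds; certified medical technologists 5 < 6 → not met
9. cyber liability coverage $245,000 ≥ $225,000 → met
Not met: 2, 4, 5, 8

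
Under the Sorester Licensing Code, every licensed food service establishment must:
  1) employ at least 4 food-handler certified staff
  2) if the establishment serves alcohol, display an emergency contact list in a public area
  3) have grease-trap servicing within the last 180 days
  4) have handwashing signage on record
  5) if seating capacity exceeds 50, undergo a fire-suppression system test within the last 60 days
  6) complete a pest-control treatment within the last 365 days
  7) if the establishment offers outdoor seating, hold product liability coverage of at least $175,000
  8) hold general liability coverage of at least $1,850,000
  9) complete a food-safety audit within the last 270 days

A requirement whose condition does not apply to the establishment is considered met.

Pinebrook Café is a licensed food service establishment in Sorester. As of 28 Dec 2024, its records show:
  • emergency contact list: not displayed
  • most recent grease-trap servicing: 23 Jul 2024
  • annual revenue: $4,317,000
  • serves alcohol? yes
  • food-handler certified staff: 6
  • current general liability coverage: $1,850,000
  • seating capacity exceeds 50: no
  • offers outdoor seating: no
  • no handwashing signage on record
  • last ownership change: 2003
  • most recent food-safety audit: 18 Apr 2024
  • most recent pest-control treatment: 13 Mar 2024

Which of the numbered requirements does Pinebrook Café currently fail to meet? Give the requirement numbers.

1. food-handler certified staff 6 ≥ 4 → met
2. condition 'serves alcohol' holds; emergency contact list absent → not met
3. grease-trap servicing 158 days ago vs limit 180 → met
4. handwashing signage absent → not met
5. condition 'seating capacity exceeds 50' does not hold → requirement n/a → met
6. pest-control treatment 290 days ago vs limit 365 → met
7. condition 'offers outdoor seating' does not hold → requirement n/a → met
8. general liability coverage $1,850,000 ≥ $1,850,000 → met
9. food-safety audit 254 days ago vs limit 270 → met
Not met: 2, 4

2, 4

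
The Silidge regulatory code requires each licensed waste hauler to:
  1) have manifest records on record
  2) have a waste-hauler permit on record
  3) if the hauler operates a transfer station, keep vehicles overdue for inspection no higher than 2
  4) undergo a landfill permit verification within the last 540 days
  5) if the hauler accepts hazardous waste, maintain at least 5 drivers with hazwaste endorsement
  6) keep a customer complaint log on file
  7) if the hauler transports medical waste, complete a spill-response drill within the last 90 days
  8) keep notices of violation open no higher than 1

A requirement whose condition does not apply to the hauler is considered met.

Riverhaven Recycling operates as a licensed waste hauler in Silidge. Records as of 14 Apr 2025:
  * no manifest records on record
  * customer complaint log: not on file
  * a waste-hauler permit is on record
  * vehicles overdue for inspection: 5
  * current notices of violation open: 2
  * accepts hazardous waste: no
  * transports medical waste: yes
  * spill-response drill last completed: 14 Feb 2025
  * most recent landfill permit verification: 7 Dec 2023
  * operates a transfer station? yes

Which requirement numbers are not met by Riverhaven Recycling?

1. manifest records absent → not met
2. waste-hauler permit present → met
3. condition 'operates a transfer station' holds; vehicles overdue for inspection 5 > 2 → not met
4. landfill permit verification 494 days ago vs limit 540 → met
5. condition 'accepts hazardous waste' does not hold → requirement n/a → met
6. customer complaint log absent → not met
7. condition 'transports medical waste' holds; spill-response drill 59 days ago vs limit 90 → met
8. notices of violation open 2 > 1 → not met
Not met: 1, 3, 6, 8

1, 3, 6, 8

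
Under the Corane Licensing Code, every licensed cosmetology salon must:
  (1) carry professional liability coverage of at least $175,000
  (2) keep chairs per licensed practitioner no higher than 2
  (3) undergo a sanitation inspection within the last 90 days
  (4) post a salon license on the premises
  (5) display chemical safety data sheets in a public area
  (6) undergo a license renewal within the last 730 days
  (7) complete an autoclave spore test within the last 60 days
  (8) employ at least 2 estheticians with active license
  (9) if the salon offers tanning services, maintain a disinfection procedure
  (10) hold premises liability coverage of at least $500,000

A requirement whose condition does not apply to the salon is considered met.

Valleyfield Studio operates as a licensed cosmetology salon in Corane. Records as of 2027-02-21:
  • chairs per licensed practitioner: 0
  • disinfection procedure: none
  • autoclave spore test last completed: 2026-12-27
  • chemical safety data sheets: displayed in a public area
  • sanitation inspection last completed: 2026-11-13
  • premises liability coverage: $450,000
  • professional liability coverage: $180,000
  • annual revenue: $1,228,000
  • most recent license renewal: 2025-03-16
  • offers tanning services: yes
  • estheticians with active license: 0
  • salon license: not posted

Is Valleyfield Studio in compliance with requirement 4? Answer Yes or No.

4. salon license absent → not met

No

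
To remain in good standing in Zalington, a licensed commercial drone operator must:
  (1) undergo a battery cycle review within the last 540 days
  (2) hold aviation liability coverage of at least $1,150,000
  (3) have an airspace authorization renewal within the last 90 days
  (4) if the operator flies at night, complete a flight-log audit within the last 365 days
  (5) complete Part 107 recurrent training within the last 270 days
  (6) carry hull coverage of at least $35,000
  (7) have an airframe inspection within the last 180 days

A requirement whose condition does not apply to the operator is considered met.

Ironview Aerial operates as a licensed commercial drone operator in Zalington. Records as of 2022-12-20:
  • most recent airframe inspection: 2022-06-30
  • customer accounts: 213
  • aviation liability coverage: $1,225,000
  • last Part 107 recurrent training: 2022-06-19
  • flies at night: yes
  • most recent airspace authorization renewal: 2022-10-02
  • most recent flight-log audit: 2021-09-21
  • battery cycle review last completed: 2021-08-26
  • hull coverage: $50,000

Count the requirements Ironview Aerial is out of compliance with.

1. battery cycle review 481 days ago vs limit 540 → met
2. aviation liability coverage $1,225,000 ≥ $1,150,000 → met
3. airspace authorization renewal 79 days ago vs limit 90 → met
4. condition 'flies at night' holds; flight-log audit 455 days ago vs limit 365 → not met
5. Part 107 recurrent training 184 days ago vs limit 270 → met
6. hull coverage $50,000 ≥ $35,000 → met
7. airframe inspection 173 days ago vs limit 180 → met
Not met: 1 of 7

1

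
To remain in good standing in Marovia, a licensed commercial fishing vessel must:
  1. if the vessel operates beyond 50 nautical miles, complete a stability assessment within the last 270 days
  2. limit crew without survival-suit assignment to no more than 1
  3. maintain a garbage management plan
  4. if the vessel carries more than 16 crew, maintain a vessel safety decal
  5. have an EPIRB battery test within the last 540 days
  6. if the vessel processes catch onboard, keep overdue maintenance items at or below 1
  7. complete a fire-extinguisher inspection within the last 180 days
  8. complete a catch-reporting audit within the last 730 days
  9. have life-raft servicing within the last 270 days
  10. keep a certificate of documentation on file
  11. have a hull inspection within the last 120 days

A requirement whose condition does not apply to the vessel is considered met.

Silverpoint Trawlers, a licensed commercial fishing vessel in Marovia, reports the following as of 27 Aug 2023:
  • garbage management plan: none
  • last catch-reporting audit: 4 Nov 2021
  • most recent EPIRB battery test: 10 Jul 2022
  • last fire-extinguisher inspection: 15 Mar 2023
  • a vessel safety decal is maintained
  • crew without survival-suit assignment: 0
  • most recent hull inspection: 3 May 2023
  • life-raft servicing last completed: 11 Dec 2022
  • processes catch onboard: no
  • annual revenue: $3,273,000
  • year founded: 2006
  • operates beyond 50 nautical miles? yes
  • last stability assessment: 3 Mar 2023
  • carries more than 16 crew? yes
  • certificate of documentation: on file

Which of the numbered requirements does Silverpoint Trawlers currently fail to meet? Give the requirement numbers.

3

1. condition 'operates beyond 50 nautical miles' holds; stability assessment 177 days ago vs limit 270 → met
2. crew without survival-suit assignment 0 ≤ 1 → met
3. garbage management plan absent → not met
4. condition 'carries more than 16 crew' holds; vessel safety decal present → met
5. EPIRB battery test 413 days ago vs limit 540 → met
6. condition 'processes catch onboard' does not hold → requirement n/a → met
7. fire-extinguisher inspection 165 days ago vs limit 180 → met
8. catch-reporting audit 661 days ago vs limit 730 → met
9. life-raft servicing 259 days ago vs limit 270 → met
10. certificate of documentation present → met
11. hull inspection 116 days ago vs limit 120 → met
Not met: 3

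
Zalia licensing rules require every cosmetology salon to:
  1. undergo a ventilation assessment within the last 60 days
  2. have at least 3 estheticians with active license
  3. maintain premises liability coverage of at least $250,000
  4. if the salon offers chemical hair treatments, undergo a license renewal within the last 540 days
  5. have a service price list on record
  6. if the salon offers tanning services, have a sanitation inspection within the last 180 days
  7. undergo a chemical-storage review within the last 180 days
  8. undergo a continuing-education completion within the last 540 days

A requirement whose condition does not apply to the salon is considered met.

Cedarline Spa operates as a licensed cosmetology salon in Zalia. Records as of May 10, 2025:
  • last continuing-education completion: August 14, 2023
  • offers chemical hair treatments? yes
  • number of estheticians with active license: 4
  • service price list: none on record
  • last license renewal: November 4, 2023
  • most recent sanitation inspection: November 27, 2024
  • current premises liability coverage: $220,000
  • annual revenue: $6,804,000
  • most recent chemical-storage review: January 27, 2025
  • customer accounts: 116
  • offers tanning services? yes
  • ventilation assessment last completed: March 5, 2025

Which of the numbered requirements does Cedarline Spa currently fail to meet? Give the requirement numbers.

1, 3, 4, 5, 8

1. ventilation assessment 66 days ago vs limit 60 → not met
2. estheticians with active license 4 ≥ 3 → met
3. premises liability coverage $220,000 < $250,000 → not met
4. condition 'offers chemical hair treatments' holds; license renewal 553 days ago vs limit 540 → not met
5. service price list absent → not met
6. condition 'offers tanning services' holds; sanitation inspection 164 days ago vs limit 180 → met
7. chemical-storage review 103 days ago vs limit 180 → met
8. continuing-education completion 635 days ago vs limit 540 → not met
Not met: 1, 3, 4, 5, 8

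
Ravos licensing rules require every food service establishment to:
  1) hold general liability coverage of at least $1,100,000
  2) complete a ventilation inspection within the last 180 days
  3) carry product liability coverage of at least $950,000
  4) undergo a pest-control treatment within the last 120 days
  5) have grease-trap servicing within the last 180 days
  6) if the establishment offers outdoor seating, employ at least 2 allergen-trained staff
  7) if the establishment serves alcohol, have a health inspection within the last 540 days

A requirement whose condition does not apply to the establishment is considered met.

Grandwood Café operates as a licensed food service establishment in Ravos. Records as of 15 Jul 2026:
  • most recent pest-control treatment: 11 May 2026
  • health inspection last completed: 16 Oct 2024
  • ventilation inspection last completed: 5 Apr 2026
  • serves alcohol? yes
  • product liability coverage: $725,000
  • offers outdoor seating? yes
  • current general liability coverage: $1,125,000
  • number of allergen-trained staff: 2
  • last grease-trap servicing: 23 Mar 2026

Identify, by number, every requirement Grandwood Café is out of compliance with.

3, 7

1. general liability coverage $1,125,000 ≥ $1,100,000 → met
2. ventilation inspection 101 days ago vs limit 180 → met
3. product liability coverage $725,000 < $950,000 → not met
4. pest-control treatment 65 days ago vs limit 120 → met
5. grease-trap servicing 114 days ago vs limit 180 → met
6. condition 'offers outdoor seating' holds; allergen-trained staff 2 ≥ 2 → met
7. condition 'serves alcohol' holds; health inspection 637 days ago vs limit 540 → not met
Not met: 3, 7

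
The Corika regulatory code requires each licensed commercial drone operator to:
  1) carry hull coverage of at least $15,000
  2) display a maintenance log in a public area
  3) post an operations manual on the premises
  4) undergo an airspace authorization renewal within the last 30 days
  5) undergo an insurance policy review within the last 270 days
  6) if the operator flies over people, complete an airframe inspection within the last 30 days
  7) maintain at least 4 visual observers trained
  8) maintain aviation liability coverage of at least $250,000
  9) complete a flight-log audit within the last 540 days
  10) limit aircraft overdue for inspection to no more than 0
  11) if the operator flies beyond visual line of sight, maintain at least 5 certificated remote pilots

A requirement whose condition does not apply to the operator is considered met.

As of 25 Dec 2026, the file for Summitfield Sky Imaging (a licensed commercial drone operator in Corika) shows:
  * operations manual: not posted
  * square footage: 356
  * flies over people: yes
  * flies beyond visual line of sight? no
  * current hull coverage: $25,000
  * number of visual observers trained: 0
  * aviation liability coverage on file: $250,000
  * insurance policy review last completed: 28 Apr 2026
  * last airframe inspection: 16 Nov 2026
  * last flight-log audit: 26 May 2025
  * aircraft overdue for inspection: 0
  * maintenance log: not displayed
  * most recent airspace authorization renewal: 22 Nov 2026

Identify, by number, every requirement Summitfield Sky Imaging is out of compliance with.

2, 3, 4, 6, 7, 9

1. hull coverage $25,000 ≥ $15,000 → met
2. maintenance log absent → not met
3. operations manual absent → not met
4. airspace authorization renewal 33 days ago vs limit 30 → not met
5. insurance policy review 241 days ago vs limit 270 → met
6. condition 'flies over people' holds; airframe inspection 39 days ago vs limit 30 → not met
7. visual observers trained 0 < 4 → not met
8. aviation liability coverage $250,000 ≥ $250,000 → met
9. flight-log audit 578 days ago vs limit 540 → not met
10. aircraft overdue for inspection 0 ≤ 0 → met
11. condition 'flies beyond visual line of sight' does not hold → requirement n/a → met
Not met: 2, 3, 4, 6, 7, 9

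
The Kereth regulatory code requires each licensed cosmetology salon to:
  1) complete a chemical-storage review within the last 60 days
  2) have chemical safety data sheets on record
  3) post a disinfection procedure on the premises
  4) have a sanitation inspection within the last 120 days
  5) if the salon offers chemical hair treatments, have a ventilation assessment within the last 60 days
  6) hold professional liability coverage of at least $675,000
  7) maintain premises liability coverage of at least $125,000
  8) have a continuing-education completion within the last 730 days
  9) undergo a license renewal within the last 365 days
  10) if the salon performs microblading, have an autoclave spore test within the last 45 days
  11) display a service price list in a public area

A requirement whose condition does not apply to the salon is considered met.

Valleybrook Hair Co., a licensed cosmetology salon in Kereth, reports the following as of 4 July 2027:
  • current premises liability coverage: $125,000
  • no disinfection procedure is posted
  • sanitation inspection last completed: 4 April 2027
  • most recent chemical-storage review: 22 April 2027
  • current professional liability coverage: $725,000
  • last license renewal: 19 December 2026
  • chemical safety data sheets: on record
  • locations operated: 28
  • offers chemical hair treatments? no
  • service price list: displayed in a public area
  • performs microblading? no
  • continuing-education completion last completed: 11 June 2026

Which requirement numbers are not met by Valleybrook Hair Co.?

1, 3

1. chemical-storage review 73 days ago vs limit 60 → not met
2. chemical safety data sheets present → met
3. disinfection procedure absent → not met
4. sanitation inspection 91 days ago vs limit 120 → met
5. condition 'offers chemical hair treatments' does not hold → requirement n/a → met
6. professional liability coverage $725,000 ≥ $675,000 → met
7. premises liability coverage $125,000 ≥ $125,000 → met
8. continuing-education completion 388 days ago vs limit 730 → met
9. license renewal 197 days ago vs limit 365 → met
10. condition 'performs microblading' does not hold → requirement n/a → met
11. service price list present → met
Not met: 1, 3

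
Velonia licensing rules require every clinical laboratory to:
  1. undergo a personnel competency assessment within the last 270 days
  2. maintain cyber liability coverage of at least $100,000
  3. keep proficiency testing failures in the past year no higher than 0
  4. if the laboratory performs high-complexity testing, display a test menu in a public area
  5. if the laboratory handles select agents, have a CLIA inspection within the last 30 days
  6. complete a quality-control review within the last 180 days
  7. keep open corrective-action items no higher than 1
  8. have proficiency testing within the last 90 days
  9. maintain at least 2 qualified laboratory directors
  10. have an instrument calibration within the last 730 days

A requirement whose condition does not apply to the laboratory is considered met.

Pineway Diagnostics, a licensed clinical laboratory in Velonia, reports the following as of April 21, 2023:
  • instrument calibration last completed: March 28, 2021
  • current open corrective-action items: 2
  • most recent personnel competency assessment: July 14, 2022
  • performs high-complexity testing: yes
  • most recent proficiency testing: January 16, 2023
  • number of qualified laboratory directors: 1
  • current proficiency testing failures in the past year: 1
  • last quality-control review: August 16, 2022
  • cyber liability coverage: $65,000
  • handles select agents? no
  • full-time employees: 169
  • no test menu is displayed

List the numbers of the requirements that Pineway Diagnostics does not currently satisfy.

1. personnel competency assessment 281 days ago vs limit 270 → not met
2. cyber liability coverage $65,000 < $100,000 → not met
3. proficiency testing failures in the past year 1 > 0 → not met
4. condition 'performs high-complexity testing' holds; test menu absent → not met
5. condition 'handles select agents' does not hold → requirement n/a → met
6. quality-control review 248 days ago vs limit 180 → not met
7. open corrective-action items 2 > 1 → not met
8. proficiency testing 95 days ago vs limit 90 → not met
9. qualified laboratory directors 1 < 2 → not met
10. instrument calibration 754 days ago vs limit 730 → not met
Not met: 1, 2, 3, 4, 6, 7, 8, 9, 10

1, 2, 3, 4, 6, 7, 8, 9, 10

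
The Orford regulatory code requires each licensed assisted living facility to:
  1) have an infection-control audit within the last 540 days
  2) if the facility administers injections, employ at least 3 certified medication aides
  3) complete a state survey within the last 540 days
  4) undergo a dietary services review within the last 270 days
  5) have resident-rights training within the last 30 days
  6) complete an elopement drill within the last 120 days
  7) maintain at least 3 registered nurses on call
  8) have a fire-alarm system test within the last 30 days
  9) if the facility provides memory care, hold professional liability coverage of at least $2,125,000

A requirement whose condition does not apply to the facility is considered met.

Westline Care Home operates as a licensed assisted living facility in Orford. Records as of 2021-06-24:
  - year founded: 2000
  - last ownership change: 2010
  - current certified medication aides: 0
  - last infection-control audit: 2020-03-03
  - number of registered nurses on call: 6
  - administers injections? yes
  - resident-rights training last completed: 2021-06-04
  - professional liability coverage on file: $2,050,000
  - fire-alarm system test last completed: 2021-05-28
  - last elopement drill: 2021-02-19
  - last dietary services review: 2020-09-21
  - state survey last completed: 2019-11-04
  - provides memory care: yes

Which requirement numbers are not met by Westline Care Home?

2, 3, 4, 6, 9

1. infection-control audit 478 days ago vs limit 540 → met
2. condition 'administers injections' holds; certified medication aides 0 < 3 → not met
3. state survey 598 days ago vs limit 540 → not met
4. dietary services review 276 days ago vs limit 270 → not met
5. resident-rights training 20 days ago vs limit 30 → met
6. elopement drill 125 days ago vs limit 120 → not met
7. registered nurses on call 6 ≥ 3 → met
8. fire-alarm system test 27 days ago vs limit 30 → met
9. condition 'provides memory care' holds; professional liability coverage $2,050,000 < $2,125,000 → not met
Not met: 2, 3, 4, 6, 9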